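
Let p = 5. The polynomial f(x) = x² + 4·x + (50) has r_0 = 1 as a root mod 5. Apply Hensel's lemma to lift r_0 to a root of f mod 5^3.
r_2 = 71 (mod 125)

Hensel: r_{i+1} = r_i − f(r_i)·(f′(r_i))^{-1} mod 5^{i+2}, f′(x) = 2x + 4. Iterate:
  r_0 = 1 (mod 5)
  r_1 = 21 (mod 25)
  r_2 = 71 (mod 125)
Final: r = 71 satisfies f(r) ≡ 0 mod 5^3.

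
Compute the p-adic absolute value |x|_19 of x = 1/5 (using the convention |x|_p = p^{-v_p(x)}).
|1/5|_19 = 1

Step 1 — compute v_19(x) by factoring powers of 19 out of the numerator and denominator: v_19(1/5) = 0. Step 2 — apply |x|_p = p^{-v_p(x)} = 19^{0} = 1.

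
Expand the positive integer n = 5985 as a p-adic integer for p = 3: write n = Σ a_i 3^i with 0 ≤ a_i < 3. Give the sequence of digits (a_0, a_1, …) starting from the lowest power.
(a_0, a_1, …) = (0, 0, 2, 2, 1, 0, 2, 2)

Repeated division by 3 gives the digits low-to-high: 5985 = 2·3^2 + 2·3^3 + 1·3^4 + 2·3^6 + 2·3^7. Digit sequence: (0, 0, 2, 2, 1, 0, 2, 2).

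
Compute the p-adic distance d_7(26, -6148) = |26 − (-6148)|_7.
d_7(26, -6148) = 1/343

Step 1 — x − y = 26 − (-6148) = 6174. Step 2 — v_7(6174) = 3 (factor: 6174 = (7^3 · 18); the sign does not affect v_p). Step 3 — |x − y|_7 = 7^{-3} = 1/343.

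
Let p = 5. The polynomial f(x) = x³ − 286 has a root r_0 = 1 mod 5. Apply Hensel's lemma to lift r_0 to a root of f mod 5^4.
r_3 = 446 (mod 625)

Hensel: r_{i+1} = r_i − f(r_i)/f′(r_i) mod 5^{i+2}, where f′(x) = 3x². Iterate:
  r_0 = 1 (mod 5)
  r_1 = 21 (mod 25)
  r_2 = 71 (mod 125)
  r_3 = 446 (mod 625)
Final: r = 446 with f(r) ≡ 0 mod 5^4.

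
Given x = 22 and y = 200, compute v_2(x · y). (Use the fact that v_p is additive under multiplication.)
v_2(4400) = 4

v_p(x) = 1 (factor: 22 = 2^1 · 11); v_p(y) = 3 (factor: 200 = 2^3 · 25). Additivity: v_p(xy) = v_p(x) + v_p(y) = 1 + 3 = 4. (Direct check: xy = 4400 = 2^4 · (275).)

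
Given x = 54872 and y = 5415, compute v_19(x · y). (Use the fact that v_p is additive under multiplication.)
v_19(297131880) = 5

v_p(x) = 3 (factor: 54872 = 19^3 · 8); v_p(y) = 2 (factor: 5415 = 19^2 · 15). Additivity: v_p(xy) = v_p(x) + v_p(y) = 3 + 2 = 5. (Direct check: xy = 297131880 = 19^5 · (120).)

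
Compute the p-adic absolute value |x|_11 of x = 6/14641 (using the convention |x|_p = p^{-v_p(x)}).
|6/14641|_11 = 14641

Step 1 — compute v_11(x) by factoring powers of 11 out of the numerator and denominator: v_11(6/14641) = -4. Step 2 — apply |x|_p = p^{-v_p(x)} = 11^{4} = 14641.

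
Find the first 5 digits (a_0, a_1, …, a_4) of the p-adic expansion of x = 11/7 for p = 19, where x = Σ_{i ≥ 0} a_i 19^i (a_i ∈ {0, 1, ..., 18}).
(a_0, …, a_4) = (7, 16, 10, 13, 2)

v_19(11/7) = 0 (numerator and denominator both coprime to 19), so x ∈ ℤ_19^×. Compute digits iteratively via a_i = x_i mod 19, x_{i+1} = (x_i − a_i)/19, with x_0 = x:
  x_0 = 11/7;  a_0 = 7;  x_1 = (x_0 − 7)/19 = -2/7
  x_1 = -2/7;  a_1 = 16;  x_2 = (x_1 − 16)/19 = -6/7
  x_2 = -6/7;  a_2 = 10;  x_3 = (x_2 − 10)/19 = -4/7
  x_3 = -4/7;  a_3 = 13;  x_4 = (x_3 − 13)/19 = -5/7
  x_4 = -5/7;  a_4 = 2;  x_5 = (x_4 − 2)/19 = -1/7
Digits: (7, 16, 10, 13, 2).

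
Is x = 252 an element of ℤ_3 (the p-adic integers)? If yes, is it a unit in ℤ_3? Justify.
x ∈ ℤ_3 but not a unit; v_3(x) = 2 > 0

ℤ_3 = {x ∈ ℚ_3 : v_3(x) ≥ 0} and ℤ_3^× = {x ∈ ℤ_3 : v_3(x) = 0}. Here v_3(252) = v_3(num) − v_3(den) = 2; compare against these criteria.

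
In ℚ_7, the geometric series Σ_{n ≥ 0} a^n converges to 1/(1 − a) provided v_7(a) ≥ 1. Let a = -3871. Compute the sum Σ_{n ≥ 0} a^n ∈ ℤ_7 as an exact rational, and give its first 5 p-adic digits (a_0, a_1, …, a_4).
Σ a^n = 1/(1 − a) = 1/3872;  first 5 digits = (1, 0, 5, 2, 2)

v_7(a) = 2 ≥ 1, so the series converges in ℤ_7 to 1/(1 − a) = 1/(1 − (-3871)) = 1/3872. Expand this rational in ℤ_7: compute digits iteratively via d_i = x_i mod 7, x_{i+1} = (x_i − d_i)/7. The first 5 digits are (1, 0, 5, 2, 2).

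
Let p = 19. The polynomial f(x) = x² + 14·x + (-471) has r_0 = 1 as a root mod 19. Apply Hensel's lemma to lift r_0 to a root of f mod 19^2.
r_1 = 210 (mod 361)

Hensel: r_{i+1} = r_i − f(r_i)·(f′(r_i))^{-1} mod 19^{i+2}, f′(x) = 2x + 14. Iterate:
  r_0 = 1 (mod 19)
  r_1 = 210 (mod 361)
Final: r = 210 satisfies f(r) ≡ 0 mod 19^2.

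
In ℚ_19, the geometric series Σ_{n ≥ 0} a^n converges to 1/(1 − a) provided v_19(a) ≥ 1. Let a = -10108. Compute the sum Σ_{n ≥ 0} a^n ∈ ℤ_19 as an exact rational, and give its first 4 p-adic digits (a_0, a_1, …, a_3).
Σ a^n = 1/(1 − a) = 1/10109;  first 4 digits = (1, 0, 10, 17)

v_19(a) = 2 ≥ 1, so the series converges in ℤ_19 to 1/(1 − a) = 1/(1 − (-10108)) = 1/10109. Expand this rational in ℤ_19: compute digits iteratively via d_i = x_i mod 19, x_{i+1} = (x_i − d_i)/19. The first 4 digits are (1, 0, 10, 17).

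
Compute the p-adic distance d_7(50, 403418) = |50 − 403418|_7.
d_7(50, 403418) = 1/16807

Step 1 — x − y = 50 − 403418 = -403368. Step 2 — v_7(-403368) = 5 (factor: -403368 = −(7^5 · 24); the sign does not affect v_p). Step 3 — |x − y|_7 = 7^{-5} = 1/16807.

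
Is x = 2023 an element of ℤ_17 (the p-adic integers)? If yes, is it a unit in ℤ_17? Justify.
x ∈ ℤ_17 but not a unit; v_17(x) = 2 > 0

ℤ_17 = {x ∈ ℚ_17 : v_17(x) ≥ 0} and ℤ_17^× = {x ∈ ℤ_17 : v_17(x) = 0}. Here v_17(2023) = v_17(num) − v_17(den) = 2; compare against these criteria.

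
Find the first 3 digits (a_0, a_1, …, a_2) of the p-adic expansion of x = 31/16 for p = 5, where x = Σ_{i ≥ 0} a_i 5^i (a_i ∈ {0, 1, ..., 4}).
(a_0, …, a_2) = (1, 3, 1)

v_5(31/16) = 0 (numerator and denominator both coprime to 5), so x ∈ ℤ_5^×. Compute digits iteratively via a_i = x_i mod 5, x_{i+1} = (x_i − a_i)/5, with x_0 = x:
  x_0 = 31/16;  a_0 = 1;  x_1 = (x_0 − 1)/5 = 3/16
  x_1 = 3/16;  a_1 = 3;  x_2 = (x_1 − 3)/5 = -9/16
  x_2 = -9/16;  a_2 = 1;  x_3 = (x_2 − 1)/5 = -5/16
Digits: (1, 3, 1).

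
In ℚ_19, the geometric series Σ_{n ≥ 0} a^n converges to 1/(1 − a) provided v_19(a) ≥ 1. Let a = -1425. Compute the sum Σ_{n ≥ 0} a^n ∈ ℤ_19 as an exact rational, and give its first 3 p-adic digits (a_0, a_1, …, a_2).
Σ a^n = 1/(1 − a) = 1/1426;  first 3 digits = (1, 1, 16)

v_19(a) = 1 ≥ 1, so the series converges in ℤ_19 to 1/(1 − a) = 1/(1 − (-1425)) = 1/1426. Expand this rational in ℤ_19: compute digits iteratively via d_i = x_i mod 19, x_{i+1} = (x_i − d_i)/19. The first 3 digits are (1, 1, 16).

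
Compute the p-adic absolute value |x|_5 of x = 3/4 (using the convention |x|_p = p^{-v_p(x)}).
|3/4|_5 = 1

Step 1 — compute v_5(x) by factoring powers of 5 out of the numerator and denominator: v_5(3/4) = 0. Step 2 — apply |x|_p = p^{-v_p(x)} = 5^{0} = 1.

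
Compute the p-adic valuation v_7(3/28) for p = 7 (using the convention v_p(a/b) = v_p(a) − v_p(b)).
v_7(3/28) = -1

Factor powers of 7 from the numerator and denominator of the reduced fraction: 3 = 7^0 · 3 and 28 = 7^1 · 4. Apply v_p(a/b) = v_p(a) − v_p(b): v_7(3/28) = 0 − 1 = -1.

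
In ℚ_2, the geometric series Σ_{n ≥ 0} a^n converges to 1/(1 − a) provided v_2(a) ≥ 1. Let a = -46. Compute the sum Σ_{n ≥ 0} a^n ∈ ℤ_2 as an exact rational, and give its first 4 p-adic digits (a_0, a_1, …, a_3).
Σ a^n = 1/(1 − a) = 1/47;  first 4 digits = (1, 1, 1, 1)

v_2(a) = 1 ≥ 1, so the series converges in ℤ_2 to 1/(1 − a) = 1/(1 − (-46)) = 1/47. Expand this rational in ℤ_2: compute digits iteratively via d_i = x_i mod 2, x_{i+1} = (x_i − d_i)/2. The first 4 digits are (1, 1, 1, 1).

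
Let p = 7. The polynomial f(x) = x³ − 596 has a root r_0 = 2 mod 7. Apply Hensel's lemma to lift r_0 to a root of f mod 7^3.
r_2 = 51 (mod 343)

Hensel: r_{i+1} = r_i − f(r_i)/f′(r_i) mod 7^{i+2}, where f′(x) = 3x². Iterate:
  r_0 = 2 (mod 7)
  r_1 = 2 (mod 49)
  r_2 = 51 (mod 343)
Final: r = 51 with f(r) ≡ 0 mod 7^3.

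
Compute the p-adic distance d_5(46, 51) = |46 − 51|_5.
d_5(46, 51) = 1/5

Step 1 — x − y = 46 − 51 = -5. Step 2 — v_5(-5) = 1 (factor: -5 = −(5^1 · 1); the sign does not affect v_p). Step 3 — |x − y|_5 = 5^{-1} = 1/5.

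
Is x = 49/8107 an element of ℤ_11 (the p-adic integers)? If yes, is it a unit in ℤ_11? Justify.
x ∉ ℤ_11 (v_11(x) = -2 < 0)

ℤ_11 = {x ∈ ℚ_11 : v_11(x) ≥ 0} and ℤ_11^× = {x ∈ ℤ_11 : v_11(x) = 0}. Here v_11(49/8107) = v_11(num) − v_11(den) = -2; compare against these criteria.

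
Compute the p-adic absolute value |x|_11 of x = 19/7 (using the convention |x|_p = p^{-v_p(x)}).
|19/7|_11 = 1

Step 1 — compute v_11(x) by factoring powers of 11 out of the numerator and denominator: v_11(19/7) = 0. Step 2 — apply |x|_p = p^{-v_p(x)} = 11^{0} = 1.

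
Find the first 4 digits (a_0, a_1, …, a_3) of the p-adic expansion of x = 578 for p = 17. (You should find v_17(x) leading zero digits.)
(a_0, …, a_3) = (0, 0, 2, 0)

v_17(578) = 2, so a_0 = ... = a_1 = 0. Factor out: x = 17^2 · u with u = 2 a unit in ℤ_17. Expand u iteratively via a_{v+i} = u_i mod 17, u_{i+1} = (u_i − a_{v+i})/17:
  u_0 = 2;  a_2 = 2;  u_1 = (u_0 − 2)/17 = 0
  u_1 = 0;  a_3 = 0;  u_2 = (u_1 − 0)/17 = 0
Digits: (0, 0, 2, 0).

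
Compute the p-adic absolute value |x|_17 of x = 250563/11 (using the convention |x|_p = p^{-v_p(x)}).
|250563/11|_17 = 1/83521

Step 1 — compute v_17(x) by factoring powers of 17 out of the numerator and denominator: v_17(250563/11) = 4. Step 2 — apply |x|_p = p^{-v_p(x)} = 17^{-4} = 1/83521.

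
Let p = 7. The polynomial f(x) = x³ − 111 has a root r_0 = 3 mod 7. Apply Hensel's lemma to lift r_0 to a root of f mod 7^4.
r_3 = 17 (mod 2401)

Hensel: r_{i+1} = r_i − f(r_i)/f′(r_i) mod 7^{i+2}, where f′(x) = 3x². Iterate:
  r_0 = 3 (mod 7)
  r_1 = 17 (mod 49)
  r_2 = 17 (mod 343)
  r_3 = 17 (mod 2401)
Final: r = 17 with f(r) ≡ 0 mod 7^4.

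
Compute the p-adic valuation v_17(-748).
v_17(-748) = 1

v_17(n) is the largest exponent k such that 17^k divides n. Factor out: -748 = -17^1 · 44. (Sign doesn't affect v_p.) So v_17(-748) = 1.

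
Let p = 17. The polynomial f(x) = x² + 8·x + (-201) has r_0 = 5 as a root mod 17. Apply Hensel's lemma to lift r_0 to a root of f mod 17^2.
r_1 = 141 (mod 289)

Hensel: r_{i+1} = r_i − f(r_i)·(f′(r_i))^{-1} mod 17^{i+2}, f′(x) = 2x + 8. Iterate:
  r_0 = 5 (mod 17)
  r_1 = 141 (mod 289)
Final: r = 141 satisfies f(r) ≡ 0 mod 17^2.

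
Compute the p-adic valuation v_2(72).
v_2(72) = 3

v_2(n) is the largest exponent k such that 2^k divides n. Factor out: 72 = 2^3 · 9. (Sign doesn't affect v_p.) So v_2(72) = 3.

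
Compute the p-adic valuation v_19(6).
v_19(6) = 0

v_19(n) is the largest exponent k such that 19^k divides n. Factor out: 6 = 19^0 · 6. (Sign doesn't affect v_p.) So v_19(6) = 0.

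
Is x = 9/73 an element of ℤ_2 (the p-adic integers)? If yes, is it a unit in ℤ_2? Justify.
x ∈ ℤ_2^× (unit); v_2(x) = 0

ℤ_2 = {x ∈ ℚ_2 : v_2(x) ≥ 0} and ℤ_2^× = {x ∈ ℤ_2 : v_2(x) = 0}. Here v_2(9/73) = v_2(num) − v_2(den) = 0; compare against these criteria.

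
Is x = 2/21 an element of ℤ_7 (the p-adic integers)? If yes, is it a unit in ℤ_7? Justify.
x ∉ ℤ_7 (v_7(x) = -1 < 0)

ℤ_7 = {x ∈ ℚ_7 : v_7(x) ≥ 0} and ℤ_7^× = {x ∈ ℤ_7 : v_7(x) = 0}. Here v_7(2/21) = v_7(num) − v_7(den) = -1; compare against these criteria.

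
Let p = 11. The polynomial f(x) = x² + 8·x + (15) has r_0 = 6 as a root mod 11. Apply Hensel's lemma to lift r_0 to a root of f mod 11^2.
r_1 = 116 (mod 121)

Hensel: r_{i+1} = r_i − f(r_i)·(f′(r_i))^{-1} mod 11^{i+2}, f′(x) = 2x + 8. Iterate:
  r_0 = 6 (mod 11)
  r_1 = 116 (mod 121)
Final: r = 116 satisfies f(r) ≡ 0 mod 11^2.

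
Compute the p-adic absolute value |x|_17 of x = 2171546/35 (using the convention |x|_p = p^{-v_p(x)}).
|2171546/35|_17 = 1/83521

Step 1 — compute v_17(x) by factoring powers of 17 out of the numerator and denominator: v_17(2171546/35) = 4. Step 2 — apply |x|_p = p^{-v_p(x)} = 17^{-4} = 1/83521.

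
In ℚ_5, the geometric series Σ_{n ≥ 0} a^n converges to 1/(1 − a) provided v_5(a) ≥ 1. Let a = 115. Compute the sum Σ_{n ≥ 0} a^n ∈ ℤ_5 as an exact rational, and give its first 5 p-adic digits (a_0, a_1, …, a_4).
Σ a^n = 1/(1 − a) = -1/114;  first 5 digits = (1, 3, 3, 3, 0)

v_5(a) = 1 ≥ 1, so the series converges in ℤ_5 to 1/(1 − a) = 1/(1 − 115) = -1/114. Expand this rational in ℤ_5: compute digits iteratively via d_i = x_i mod 5, x_{i+1} = (x_i − d_i)/5. The first 5 digits are (1, 3, 3, 3, 0).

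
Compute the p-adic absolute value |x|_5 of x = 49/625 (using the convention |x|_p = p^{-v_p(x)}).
|49/625|_5 = 625

Step 1 — compute v_5(x) by factoring powers of 5 out of the numerator and denominator: v_5(49/625) = -4. Step 2 — apply |x|_p = p^{-v_p(x)} = 5^{4} = 625.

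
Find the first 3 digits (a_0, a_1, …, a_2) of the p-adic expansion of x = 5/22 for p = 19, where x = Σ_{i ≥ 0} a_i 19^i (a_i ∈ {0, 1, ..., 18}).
(a_0, …, a_2) = (8, 16, 0)

v_19(5/22) = 0 (numerator and denominator both coprime to 19), so x ∈ ℤ_19^×. Compute digits iteratively via a_i = x_i mod 19, x_{i+1} = (x_i − a_i)/19, with x_0 = x:
  x_0 = 5/22;  a_0 = 8;  x_1 = (x_0 − 8)/19 = -9/22
  x_1 = -9/22;  a_1 = 16;  x_2 = (x_1 − 16)/19 = -19/22
  x_2 = -19/22;  a_2 = 0;  x_3 = (x_2 − 0)/19 = -1/22
Digits: (8, 16, 0).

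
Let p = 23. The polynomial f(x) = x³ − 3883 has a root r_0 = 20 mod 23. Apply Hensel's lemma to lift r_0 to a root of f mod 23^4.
r_3 = 106510 (mod 279841)

Hensel: r_{i+1} = r_i − f(r_i)/f′(r_i) mod 23^{i+2}, where f′(x) = 3x². Iterate:
  r_0 = 20 (mod 23)
  r_1 = 181 (mod 529)
  r_2 = 9174 (mod 12167)
  r_3 = 106510 (mod 279841)
Final: r = 106510 with f(r) ≡ 0 mod 23^4.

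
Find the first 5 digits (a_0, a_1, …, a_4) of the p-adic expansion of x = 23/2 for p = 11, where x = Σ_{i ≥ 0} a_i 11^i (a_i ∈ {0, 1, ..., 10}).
(a_0, …, a_4) = (6, 6, 5, 5, 5)

v_11(23/2) = 0 (numerator and denominator both coprime to 11), so x ∈ ℤ_11^×. Compute digits iteratively via a_i = x_i mod 11, x_{i+1} = (x_i − a_i)/11, with x_0 = x:
  x_0 = 23/2;  a_0 = 6;  x_1 = (x_0 − 6)/11 = 1/2
  x_1 = 1/2;  a_1 = 6;  x_2 = (x_1 − 6)/11 = -1/2
  x_2 = -1/2;  a_2 = 5;  x_3 = (x_2 − 5)/11 = -1/2
  x_3 = -1/2;  a_3 = 5;  x_4 = (x_3 − 5)/11 = -1/2
  x_4 = -1/2;  a_4 = 5;  x_5 = (x_4 − 5)/11 = -1/2
Digits: (6, 6, 5, 5, 5).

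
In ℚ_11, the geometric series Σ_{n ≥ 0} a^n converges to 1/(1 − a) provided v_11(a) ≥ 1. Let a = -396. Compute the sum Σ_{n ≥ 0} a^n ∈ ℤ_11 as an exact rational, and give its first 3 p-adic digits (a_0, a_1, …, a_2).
Σ a^n = 1/(1 − a) = 1/397;  first 3 digits = (1, 8, 5)

v_11(a) = 1 ≥ 1, so the series converges in ℤ_11 to 1/(1 − a) = 1/(1 − (-396)) = 1/397. Expand this rational in ℤ_11: compute digits iteratively via d_i = x_i mod 11, x_{i+1} = (x_i − d_i)/11. The first 3 digits are (1, 8, 5).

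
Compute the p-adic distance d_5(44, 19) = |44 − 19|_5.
d_5(44, 19) = 1/25

Step 1 — x − y = 44 − 19 = 25. Step 2 — v_5(25) = 2 (factor: 25 = (5^2 · 1); the sign does not affect v_p). Step 3 — |x − y|_5 = 5^{-2} = 1/25.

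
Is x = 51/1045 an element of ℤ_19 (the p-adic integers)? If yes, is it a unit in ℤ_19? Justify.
x ∉ ℤ_19 (v_19(x) = -1 < 0)

ℤ_19 = {x ∈ ℚ_19 : v_19(x) ≥ 0} and ℤ_19^× = {x ∈ ℤ_19 : v_19(x) = 0}. Here v_19(51/1045) = v_19(num) − v_19(den) = -1; compare against these criteria.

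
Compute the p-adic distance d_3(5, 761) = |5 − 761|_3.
d_3(5, 761) = 1/27

Step 1 — x − y = 5 − 761 = -756. Step 2 — v_3(-756) = 3 (factor: -756 = −(3^3 · 28); the sign does not affect v_p). Step 3 — |x − y|_3 = 3^{-3} = 1/27.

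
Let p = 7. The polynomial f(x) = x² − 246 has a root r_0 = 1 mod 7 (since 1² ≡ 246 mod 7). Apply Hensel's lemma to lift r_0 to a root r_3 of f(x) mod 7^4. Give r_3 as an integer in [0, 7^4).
r_3 = 1324 (mod 2401)

Hensel's recurrence: r_{i+1} = r_i − f(r_i)·(f′(r_i))^{-1} mod 7^{i+2}, with f′(x) = 2x. Iterate:
  r_0 = 1 (mod 7)
  r_1 = 1 (mod 49)
  r_2 = 295 (mod 343)
  r_3 = 1324 (mod 2401)
Final: r_3 = 1324, and one checks f(r_3) ≡ 0 mod 7^4.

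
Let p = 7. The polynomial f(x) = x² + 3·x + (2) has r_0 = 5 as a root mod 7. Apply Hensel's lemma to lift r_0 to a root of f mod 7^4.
r_3 = 2399 (mod 2401)

Hensel: r_{i+1} = r_i − f(r_i)·(f′(r_i))^{-1} mod 7^{i+2}, f′(x) = 2x + 3. Iterate:
  r_0 = 5 (mod 7)
  r_1 = 47 (mod 49)
  r_2 = 341 (mod 343)
  r_3 = 2399 (mod 2401)
Final: r = 2399 satisfies f(r) ≡ 0 mod 7^4.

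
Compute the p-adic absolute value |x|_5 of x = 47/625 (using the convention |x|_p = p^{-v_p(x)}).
|47/625|_5 = 625

Step 1 — compute v_5(x) by factoring powers of 5 out of the numerator and denominator: v_5(47/625) = -4. Step 2 — apply |x|_p = p^{-v_p(x)} = 5^{4} = 625.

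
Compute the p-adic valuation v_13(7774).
v_13(7774) = 2

v_13(n) is the largest exponent k such that 13^k divides n. Factor out: 7774 = 13^2 · 46. (Sign doesn't affect v_p.) So v_13(7774) = 2.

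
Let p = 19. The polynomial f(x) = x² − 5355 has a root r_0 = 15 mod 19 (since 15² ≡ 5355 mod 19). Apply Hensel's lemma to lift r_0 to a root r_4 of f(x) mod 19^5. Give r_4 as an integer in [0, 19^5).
r_4 = 755759 (mod 2476099)

Hensel's recurrence: r_{i+1} = r_i − f(r_i)·(f′(r_i))^{-1} mod 19^{i+2}, with f′(x) = 2x. Iterate:
  r_0 = 15 (mod 19)
  r_1 = 186 (mod 361)
  r_2 = 1269 (mod 6859)
  r_3 = 104154 (mod 130321)
  r_4 = 755759 (mod 2476099)
Final: r_4 = 755759, and one checks f(r_4) ≡ 0 mod 19^5.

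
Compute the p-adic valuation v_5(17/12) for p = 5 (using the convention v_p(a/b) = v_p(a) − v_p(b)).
v_5(17/12) = 0

Factor powers of 5 from the numerator and denominator of the reduced fraction: 17 = 5^0 · 17 and 12 = 5^0 · 12. Apply v_p(a/b) = v_p(a) − v_p(b): v_5(17/12) = 0 − 0 = 0.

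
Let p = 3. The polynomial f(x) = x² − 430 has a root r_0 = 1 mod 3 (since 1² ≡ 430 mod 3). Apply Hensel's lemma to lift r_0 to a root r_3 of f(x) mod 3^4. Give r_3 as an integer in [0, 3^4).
r_3 = 76 (mod 81)

Hensel's recurrence: r_{i+1} = r_i − f(r_i)·(f′(r_i))^{-1} mod 3^{i+2}, with f′(x) = 2x. Iterate:
  r_0 = 1 (mod 3)
  r_1 = 4 (mod 9)
  r_2 = 22 (mod 27)
  r_3 = 76 (mod 81)
Final: r_3 = 76, and one checks f(r_3) ≡ 0 mod 3^4.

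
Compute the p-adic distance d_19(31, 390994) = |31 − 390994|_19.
d_19(31, 390994) = 1/130321

Step 1 — x − y = 31 − 390994 = -390963. Step 2 — v_19(-390963) = 4 (factor: -390963 = −(19^4 · 3); the sign does not affect v_p). Step 3 — |x − y|_19 = 19^{-4} = 1/130321.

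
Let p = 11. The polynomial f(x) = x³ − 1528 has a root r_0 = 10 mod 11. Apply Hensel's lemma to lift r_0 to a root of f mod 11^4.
r_3 = 5752 (mod 14641)

Hensel: r_{i+1} = r_i − f(r_i)/f′(r_i) mod 11^{i+2}, where f′(x) = 3x². Iterate:
  r_0 = 10 (mod 11)
  r_1 = 65 (mod 121)
  r_2 = 428 (mod 1331)
  r_3 = 5752 (mod 14641)
Final: r = 5752 with f(r) ≡ 0 mod 11^4.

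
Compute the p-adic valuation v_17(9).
v_17(9) = 0

v_17(n) is the largest exponent k such that 17^k divides n. Factor out: 9 = 17^0 · 9. (Sign doesn't affect v_p.) So v_17(9) = 0.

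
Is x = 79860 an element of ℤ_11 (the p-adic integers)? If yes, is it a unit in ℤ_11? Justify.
x ∈ ℤ_11 but not a unit; v_11(x) = 3 > 0

ℤ_11 = {x ∈ ℚ_11 : v_11(x) ≥ 0} and ℤ_11^× = {x ∈ ℤ_11 : v_11(x) = 0}. Here v_11(79860) = v_11(num) − v_11(den) = 3; compare against these criteria.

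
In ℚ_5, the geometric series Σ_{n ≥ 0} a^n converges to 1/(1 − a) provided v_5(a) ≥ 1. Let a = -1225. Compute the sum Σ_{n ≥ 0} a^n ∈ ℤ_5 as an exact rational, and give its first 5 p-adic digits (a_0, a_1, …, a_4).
Σ a^n = 1/(1 − a) = 1/1226;  first 5 digits = (1, 0, 1, 0, 4)

v_5(a) = 2 ≥ 1, so the series converges in ℤ_5 to 1/(1 − a) = 1/(1 − (-1225)) = 1/1226. Expand this rational in ℤ_5: compute digits iteratively via d_i = x_i mod 5, x_{i+1} = (x_i − d_i)/5. The first 5 digits are (1, 0, 1, 0, 4).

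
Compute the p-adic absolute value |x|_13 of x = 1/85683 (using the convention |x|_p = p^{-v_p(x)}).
|1/85683|_13 = 28561

Step 1 — compute v_13(x) by factoring powers of 13 out of the numerator and denominator: v_13(1/85683) = -4. Step 2 — apply |x|_p = p^{-v_p(x)} = 13^{4} = 28561.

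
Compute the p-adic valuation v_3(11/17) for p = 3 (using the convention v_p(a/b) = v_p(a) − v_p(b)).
v_3(11/17) = 0

Factor powers of 3 from the numerator and denominator of the reduced fraction: 11 = 3^0 · 11 and 17 = 3^0 · 17. Apply v_p(a/b) = v_p(a) − v_p(b): v_3(11/17) = 0 − 0 = 0.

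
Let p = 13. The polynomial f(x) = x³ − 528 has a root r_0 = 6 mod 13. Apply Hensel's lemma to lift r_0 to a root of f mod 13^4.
r_3 = 10224 (mod 28561)

Hensel: r_{i+1} = r_i − f(r_i)/f′(r_i) mod 13^{i+2}, where f′(x) = 3x². Iterate:
  r_0 = 6 (mod 13)
  r_1 = 84 (mod 169)
  r_2 = 1436 (mod 2197)
  r_3 = 10224 (mod 28561)
Final: r = 10224 with f(r) ≡ 0 mod 13^4.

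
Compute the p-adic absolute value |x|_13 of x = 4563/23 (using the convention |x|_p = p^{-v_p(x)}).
|4563/23|_13 = 1/169

Step 1 — compute v_13(x) by factoring powers of 13 out of the numerator and denominator: v_13(4563/23) = 2. Step 2 — apply |x|_p = p^{-v_p(x)} = 13^{-2} = 1/169.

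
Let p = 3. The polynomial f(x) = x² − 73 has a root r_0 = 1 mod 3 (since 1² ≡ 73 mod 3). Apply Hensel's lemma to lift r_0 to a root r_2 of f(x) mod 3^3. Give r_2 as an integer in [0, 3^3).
r_2 = 10 (mod 27)

Hensel's recurrence: r_{i+1} = r_i − f(r_i)·(f′(r_i))^{-1} mod 3^{i+2}, with f′(x) = 2x. Iterate:
  r_0 = 1 (mod 3)
  r_1 = 1 (mod 9)
  r_2 = 10 (mod 27)
Final: r_2 = 10, and one checks f(r_2) ≡ 0 mod 3^3.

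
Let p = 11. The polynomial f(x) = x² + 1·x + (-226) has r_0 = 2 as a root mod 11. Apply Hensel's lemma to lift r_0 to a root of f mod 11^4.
r_3 = 10573 (mod 14641)

Hensel: r_{i+1} = r_i − f(r_i)·(f′(r_i))^{-1} mod 11^{i+2}, f′(x) = 2x + 1. Iterate:
  r_0 = 2 (mod 11)
  r_1 = 46 (mod 121)
  r_2 = 1256 (mod 1331)
  r_3 = 10573 (mod 14641)
Final: r = 10573 satisfies f(r) ≡ 0 mod 11^4.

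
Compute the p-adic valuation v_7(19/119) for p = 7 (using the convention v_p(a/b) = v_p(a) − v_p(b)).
v_7(19/119) = -1

Factor powers of 7 from the numerator and denominator of the reduced fraction: 19 = 7^0 · 19 and 119 = 7^1 · 17. Apply v_p(a/b) = v_p(a) − v_p(b): v_7(19/119) = 0 − 1 = -1.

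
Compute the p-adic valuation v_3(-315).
v_3(-315) = 2

v_3(n) is the largest exponent k such that 3^k divides n. Factor out: -315 = -3^2 · 35. (Sign doesn't affect v_p.) So v_3(-315) = 2.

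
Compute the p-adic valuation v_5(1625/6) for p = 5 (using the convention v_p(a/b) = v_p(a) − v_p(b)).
v_5(1625/6) = 3

Factor powers of 5 from the numerator and denominator of the reduced fraction: 1625 = 5^3 · 13 and 6 = 5^0 · 6. Apply v_p(a/b) = v_p(a) − v_p(b): v_5(1625/6) = 3 − 0 = 3.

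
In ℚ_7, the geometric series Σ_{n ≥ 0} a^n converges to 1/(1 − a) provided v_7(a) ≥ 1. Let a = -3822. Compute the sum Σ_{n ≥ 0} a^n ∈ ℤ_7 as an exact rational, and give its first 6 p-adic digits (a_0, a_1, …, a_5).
Σ a^n = 1/(1 − a) = 1/3823;  first 6 digits = (1, 0, 6, 2, 6, 0)

v_7(a) = 2 ≥ 1, so the series converges in ℤ_7 to 1/(1 − a) = 1/(1 − (-3822)) = 1/3823. Expand this rational in ℤ_7: compute digits iteratively via d_i = x_i mod 7, x_{i+1} = (x_i − d_i)/7. The first 6 digits are (1, 0, 6, 2, 6, 0).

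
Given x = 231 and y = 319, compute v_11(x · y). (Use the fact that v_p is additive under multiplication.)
v_11(73689) = 2

v_p(x) = 1 (factor: 231 = 11^1 · 21); v_p(y) = 1 (factor: 319 = 11^1 · 29). Additivity: v_p(xy) = v_p(x) + v_p(y) = 1 + 1 = 2. (Direct check: xy = 73689 = 11^2 · (609).)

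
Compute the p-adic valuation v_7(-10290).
v_7(-10290) = 3

v_7(n) is the largest exponent k such that 7^k divides n. Factor out: -10290 = -7^3 · 30. (Sign doesn't affect v_p.) So v_7(-10290) = 3.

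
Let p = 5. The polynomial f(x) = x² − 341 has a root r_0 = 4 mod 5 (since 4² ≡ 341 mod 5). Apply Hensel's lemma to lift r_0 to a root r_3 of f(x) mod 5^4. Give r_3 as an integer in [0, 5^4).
r_3 = 279 (mod 625)

Hensel's recurrence: r_{i+1} = r_i − f(r_i)·(f′(r_i))^{-1} mod 5^{i+2}, with f′(x) = 2x. Iterate:
  r_0 = 4 (mod 5)
  r_1 = 4 (mod 25)
  r_2 = 29 (mod 125)
  r_3 = 279 (mod 625)
Final: r_3 = 279, and one checks f(r_3) ≡ 0 mod 5^4.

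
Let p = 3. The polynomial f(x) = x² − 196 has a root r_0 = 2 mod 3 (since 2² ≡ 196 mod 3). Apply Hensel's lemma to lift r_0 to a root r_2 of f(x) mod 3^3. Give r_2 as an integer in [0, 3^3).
r_2 = 14 (mod 27)

Hensel's recurrence: r_{i+1} = r_i − f(r_i)·(f′(r_i))^{-1} mod 3^{i+2}, with f′(x) = 2x. Iterate:
  r_0 = 2 (mod 3)
  r_1 = 5 (mod 9)
  r_2 = 14 (mod 27)
Final: r_2 = 14, and one checks f(r_2) ≡ 0 mod 3^3.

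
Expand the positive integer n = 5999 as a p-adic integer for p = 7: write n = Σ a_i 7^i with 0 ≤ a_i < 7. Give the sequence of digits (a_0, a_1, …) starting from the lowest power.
(a_0, a_1, …) = (0, 3, 3, 3, 2)

Repeated division by 7 gives the digits low-to-high: 5999 = 3·7^1 + 3·7^2 + 3·7^3 + 2·7^4. Digit sequence: (0, 3, 3, 3, 2).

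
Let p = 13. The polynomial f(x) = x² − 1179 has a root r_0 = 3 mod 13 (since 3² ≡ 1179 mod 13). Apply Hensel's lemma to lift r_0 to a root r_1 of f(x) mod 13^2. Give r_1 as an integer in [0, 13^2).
r_1 = 29 (mod 169)

Hensel's recurrence: r_{i+1} = r_i − f(r_i)·(f′(r_i))^{-1} mod 13^{i+2}, with f′(x) = 2x. Iterate:
  r_0 = 3 (mod 13)
  r_1 = 29 (mod 169)
Final: r_1 = 29, and one checks f(r_1) ≡ 0 mod 13^2.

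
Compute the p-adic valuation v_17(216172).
v_17(216172) = 3

v_17(n) is the largest exponent k such that 17^k divides n. Factor out: 216172 = 17^3 · 44. (Sign doesn't affect v_p.) So v_17(216172) = 3.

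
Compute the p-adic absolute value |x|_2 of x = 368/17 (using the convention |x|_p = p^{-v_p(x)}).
|368/17|_2 = 1/16

Step 1 — compute v_2(x) by factoring powers of 2 out of the numerator and denominator: v_2(368/17) = 4. Step 2 — apply |x|_p = p^{-v_p(x)} = 2^{-4} = 1/16.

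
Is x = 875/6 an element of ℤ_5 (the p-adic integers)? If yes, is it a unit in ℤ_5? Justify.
x ∈ ℤ_5 but not a unit; v_5(x) = 3 > 0

ℤ_5 = {x ∈ ℚ_5 : v_5(x) ≥ 0} and ℤ_5^× = {x ∈ ℤ_5 : v_5(x) = 0}. Here v_5(875/6) = v_5(num) − v_5(den) = 3; compare against these criteria.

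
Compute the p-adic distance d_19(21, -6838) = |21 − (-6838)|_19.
d_19(21, -6838) = 1/6859

Step 1 — x − y = 21 − (-6838) = 6859. Step 2 — v_19(6859) = 3 (factor: 6859 = (19^3 · 1); the sign does not affect v_p). Step 3 — |x − y|_19 = 19^{-3} = 1/6859.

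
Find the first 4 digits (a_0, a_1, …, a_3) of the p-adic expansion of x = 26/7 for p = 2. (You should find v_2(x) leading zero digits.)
(a_0, …, a_3) = (0, 1, 1, 0)

v_2(26/7) = 1, so a_0 = ... = a_0 = 0. Factor out: x = 2^1 · u with u = 13/7 a unit in ℤ_2. Expand u iteratively via a_{v+i} = u_i mod 2, u_{i+1} = (u_i − a_{v+i})/2:
  u_0 = 13/7;  a_1 = 1;  u_1 = (u_0 − 1)/2 = 3/7
  u_1 = 3/7;  a_2 = 1;  u_2 = (u_1 − 1)/2 = -2/7
  u_2 = -2/7;  a_3 = 0;  u_3 = (u_2 − 0)/2 = -1/7
Digits: (0, 1, 1, 0).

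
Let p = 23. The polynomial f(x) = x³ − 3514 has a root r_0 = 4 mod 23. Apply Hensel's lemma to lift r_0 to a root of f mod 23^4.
r_3 = 273635 (mod 279841)

Hensel: r_{i+1} = r_i − f(r_i)/f′(r_i) mod 23^{i+2}, where f′(x) = 3x². Iterate:
  r_0 = 4 (mod 23)
  r_1 = 142 (mod 529)
  r_2 = 5961 (mod 12167)
  r_3 = 273635 (mod 279841)
Final: r = 273635 with f(r) ≡ 0 mod 23^4.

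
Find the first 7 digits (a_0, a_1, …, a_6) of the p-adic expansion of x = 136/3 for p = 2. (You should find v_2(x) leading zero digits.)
(a_0, …, a_6) = (0, 0, 0, 1, 1, 0, 1)

v_2(136/3) = 3, so a_0 = ... = a_2 = 0. Factor out: x = 2^3 · u with u = 17/3 a unit in ℤ_2. Expand u iteratively via a_{v+i} = u_i mod 2, u_{i+1} = (u_i − a_{v+i})/2:
  u_0 = 17/3;  a_3 = 1;  u_1 = (u_0 − 1)/2 = 7/3
  u_1 = 7/3;  a_4 = 1;  u_2 = (u_1 − 1)/2 = 2/3
  u_2 = 2/3;  a_5 = 0;  u_3 = (u_2 − 0)/2 = 1/3
  u_3 = 1/3;  a_6 = 1;  u_4 = (u_3 − 1)/2 = -1/3
Digits: (0, 0, 0, 1, 1, 0, 1).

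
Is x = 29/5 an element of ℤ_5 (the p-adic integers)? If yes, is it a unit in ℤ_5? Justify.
x ∉ ℤ_5 (v_5(x) = -1 < 0)

ℤ_5 = {x ∈ ℚ_5 : v_5(x) ≥ 0} and ℤ_5^× = {x ∈ ℤ_5 : v_5(x) = 0}. Here v_5(29/5) = v_5(num) − v_5(den) = -1; compare against these criteria.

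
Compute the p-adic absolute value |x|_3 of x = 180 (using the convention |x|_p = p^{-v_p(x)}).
|180|_3 = 1/9

Step 1 — compute v_3(x) by factoring powers of 3 out of the numerator and denominator: v_3(180) = 2. Step 2 — apply |x|_p = p^{-v_p(x)} = 3^{-2} = 1/9.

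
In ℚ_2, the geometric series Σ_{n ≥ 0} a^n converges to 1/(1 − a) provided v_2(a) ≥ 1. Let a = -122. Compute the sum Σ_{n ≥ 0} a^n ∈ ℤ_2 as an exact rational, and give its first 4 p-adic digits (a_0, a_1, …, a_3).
Σ a^n = 1/(1 − a) = 1/123;  first 4 digits = (1, 1, 0, 0)

v_2(a) = 1 ≥ 1, so the series converges in ℤ_2 to 1/(1 − a) = 1/(1 − (-122)) = 1/123. Expand this rational in ℤ_2: compute digits iteratively via d_i = x_i mod 2, x_{i+1} = (x_i − d_i)/2. The first 4 digits are (1, 1, 0, 0).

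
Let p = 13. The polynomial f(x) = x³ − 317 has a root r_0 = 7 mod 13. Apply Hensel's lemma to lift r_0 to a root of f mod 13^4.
r_3 = 423 (mod 28561)

Hensel: r_{i+1} = r_i − f(r_i)/f′(r_i) mod 13^{i+2}, where f′(x) = 3x². Iterate:
  r_0 = 7 (mod 13)
  r_1 = 85 (mod 169)
  r_2 = 423 (mod 2197)
  r_3 = 423 (mod 28561)
Final: r = 423 with f(r) ≡ 0 mod 13^4.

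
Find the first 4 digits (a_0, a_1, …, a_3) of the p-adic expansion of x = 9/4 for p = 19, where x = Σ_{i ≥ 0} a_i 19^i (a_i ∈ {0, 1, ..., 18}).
(a_0, …, a_3) = (7, 14, 4, 14)

v_19(9/4) = 0 (numerator and denominator both coprime to 19), so x ∈ ℤ_19^×. Compute digits iteratively via a_i = x_i mod 19, x_{i+1} = (x_i − a_i)/19, with x_0 = x:
  x_0 = 9/4;  a_0 = 7;  x_1 = (x_0 − 7)/19 = -1/4
  x_1 = -1/4;  a_1 = 14;  x_2 = (x_1 − 14)/19 = -3/4
  x_2 = -3/4;  a_2 = 4;  x_3 = (x_2 − 4)/19 = -1/4
  x_3 = -1/4;  a_3 = 14;  x_4 = (x_3 − 14)/19 = -3/4
Digits: (7, 14, 4, 14).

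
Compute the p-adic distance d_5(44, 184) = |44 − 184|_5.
d_5(44, 184) = 1/5

Step 1 — x − y = 44 − 184 = -140. Step 2 — v_5(-140) = 1 (factor: -140 = −(5^1 · 28); the sign does not affect v_p). Step 3 — |x − y|_5 = 5^{-1} = 1/5.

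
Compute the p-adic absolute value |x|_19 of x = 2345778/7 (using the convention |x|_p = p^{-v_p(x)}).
|2345778/7|_19 = 1/130321

Step 1 — compute v_19(x) by factoring powers of 19 out of the numerator and denominator: v_19(2345778/7) = 4. Step 2 — apply |x|_p = p^{-v_p(x)} = 19^{-4} = 1/130321.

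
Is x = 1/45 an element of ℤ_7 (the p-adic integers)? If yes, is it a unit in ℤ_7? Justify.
x ∈ ℤ_7^× (unit); v_7(x) = 0

ℤ_7 = {x ∈ ℚ_7 : v_7(x) ≥ 0} and ℤ_7^× = {x ∈ ℤ_7 : v_7(x) = 0}. Here v_7(1/45) = v_7(num) − v_7(den) = 0; compare against these criteria.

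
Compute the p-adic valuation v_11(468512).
v_11(468512) = 4

v_11(n) is the largest exponent k such that 11^k divides n. Factor out: 468512 = 11^4 · 32. (Sign doesn't affect v_p.) So v_11(468512) = 4.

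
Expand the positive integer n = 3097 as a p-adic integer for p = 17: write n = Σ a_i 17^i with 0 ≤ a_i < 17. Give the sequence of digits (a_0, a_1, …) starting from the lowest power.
(a_0, a_1, …) = (3, 12, 10)

Repeated division by 17 gives the digits low-to-high: 3097 = 3 + 12·17^1 + 10·17^2. Digit sequence: (3, 12, 10).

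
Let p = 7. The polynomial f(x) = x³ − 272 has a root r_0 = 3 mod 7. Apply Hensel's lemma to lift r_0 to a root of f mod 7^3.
r_2 = 101 (mod 343)

Hensel: r_{i+1} = r_i − f(r_i)/f′(r_i) mod 7^{i+2}, where f′(x) = 3x². Iterate:
  r_0 = 3 (mod 7)
  r_1 = 3 (mod 49)
  r_2 = 101 (mod 343)
Final: r = 101 with f(r) ≡ 0 mod 7^3.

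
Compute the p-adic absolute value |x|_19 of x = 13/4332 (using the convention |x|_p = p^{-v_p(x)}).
|13/4332|_19 = 361

Step 1 — compute v_19(x) by factoring powers of 19 out of the numerator and denominator: v_19(13/4332) = -2. Step 2 — apply |x|_p = p^{-v_p(x)} = 19^{2} = 361.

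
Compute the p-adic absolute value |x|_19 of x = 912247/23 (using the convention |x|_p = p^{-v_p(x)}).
|912247/23|_19 = 1/130321

Step 1 — compute v_19(x) by factoring powers of 19 out of the numerator and denominator: v_19(912247/23) = 4. Step 2 — apply |x|_p = p^{-v_p(x)} = 19^{-4} = 1/130321.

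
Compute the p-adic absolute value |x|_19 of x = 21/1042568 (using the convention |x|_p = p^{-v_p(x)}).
|21/1042568|_19 = 130321

Step 1 — compute v_19(x) by factoring powers of 19 out of the numerator and denominator: v_19(21/1042568) = -4. Step 2 — apply |x|_p = p^{-v_p(x)} = 19^{4} = 130321.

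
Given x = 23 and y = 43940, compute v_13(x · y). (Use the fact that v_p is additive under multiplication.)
v_13(1010620) = 3

v_p(x) = 0 (factor: 23 = 13^0 · 23); v_p(y) = 3 (factor: 43940 = 13^3 · 20). Additivity: v_p(xy) = v_p(x) + v_p(y) = 0 + 3 = 3. (Direct check: xy = 1010620 = 13^3 · (460).)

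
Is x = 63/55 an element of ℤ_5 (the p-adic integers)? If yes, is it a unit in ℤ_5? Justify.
x ∉ ℤ_5 (v_5(x) = -1 < 0)

ℤ_5 = {x ∈ ℚ_5 : v_5(x) ≥ 0} and ℤ_5^× = {x ∈ ℤ_5 : v_5(x) = 0}. Here v_5(63/55) = v_5(num) − v_5(den) = -1; compare against these criteria.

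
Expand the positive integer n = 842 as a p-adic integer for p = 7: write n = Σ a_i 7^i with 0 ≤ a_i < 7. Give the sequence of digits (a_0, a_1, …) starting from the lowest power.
(a_0, a_1, …) = (2, 1, 3, 2)

Repeated division by 7 gives the digits low-to-high: 842 = 2 + 1·7^1 + 3·7^2 + 2·7^3. Digit sequence: (2, 1, 3, 2).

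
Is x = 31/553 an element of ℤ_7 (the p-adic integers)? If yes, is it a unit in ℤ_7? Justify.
x ∉ ℤ_7 (v_7(x) = -1 < 0)

ℤ_7 = {x ∈ ℚ_7 : v_7(x) ≥ 0} and ℤ_7^× = {x ∈ ℤ_7 : v_7(x) = 0}. Here v_7(31/553) = v_7(num) − v_7(den) = -1; compare against these criteria.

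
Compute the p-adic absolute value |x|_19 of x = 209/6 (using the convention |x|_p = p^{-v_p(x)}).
|209/6|_19 = 1/19

Step 1 — compute v_19(x) by factoring powers of 19 out of the numerator and denominator: v_19(209/6) = 1. Step 2 — apply |x|_p = p^{-v_p(x)} = 19^{-1} = 1/19.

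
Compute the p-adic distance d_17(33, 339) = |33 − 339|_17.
d_17(33, 339) = 1/17

Step 1 — x − y = 33 − 339 = -306. Step 2 — v_17(-306) = 1 (factor: -306 = −(17^1 · 18); the sign does not affect v_p). Step 3 — |x − y|_17 = 17^{-1} = 1/17.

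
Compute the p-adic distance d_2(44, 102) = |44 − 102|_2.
d_2(44, 102) = 1/2

Step 1 — x − y = 44 − 102 = -58. Step 2 — v_2(-58) = 1 (factor: -58 = −(2^1 · 29); the sign does not affect v_p). Step 3 — |x − y|_2 = 2^{-1} = 1/2.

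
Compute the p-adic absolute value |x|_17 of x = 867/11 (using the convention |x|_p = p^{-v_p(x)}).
|867/11|_17 = 1/289

Step 1 — compute v_17(x) by factoring powers of 17 out of the numerator and denominator: v_17(867/11) = 2. Step 2 — apply |x|_p = p^{-v_p(x)} = 17^{-2} = 1/289.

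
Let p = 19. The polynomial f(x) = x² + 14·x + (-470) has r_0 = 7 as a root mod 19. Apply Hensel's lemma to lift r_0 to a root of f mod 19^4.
r_3 = 15245 (mod 130321)

Hensel: r_{i+1} = r_i − f(r_i)·(f′(r_i))^{-1} mod 19^{i+2}, f′(x) = 2x + 14. Iterate:
  r_0 = 7 (mod 19)
  r_1 = 83 (mod 361)
  r_2 = 1527 (mod 6859)
  r_3 = 15245 (mod 130321)
Final: r = 15245 satisfies f(r) ≡ 0 mod 19^4.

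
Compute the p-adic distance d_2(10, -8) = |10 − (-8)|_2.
d_2(10, -8) = 1/2

Step 1 — x − y = 10 − (-8) = 18. Step 2 — v_2(18) = 1 (factor: 18 = (2^1 · 9); the sign does not affect v_p). Step 3 — |x − y|_2 = 2^{-1} = 1/2.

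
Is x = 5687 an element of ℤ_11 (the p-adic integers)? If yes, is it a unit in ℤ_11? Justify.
x ∈ ℤ_11 but not a unit; v_11(x) = 2 > 0

ℤ_11 = {x ∈ ℚ_11 : v_11(x) ≥ 0} and ℤ_11^× = {x ∈ ℤ_11 : v_11(x) = 0}. Here v_11(5687) = v_11(num) − v_11(den) = 2; compare against these criteria.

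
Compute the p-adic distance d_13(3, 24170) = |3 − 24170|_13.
d_13(3, 24170) = 1/2197

Step 1 — x − y = 3 − 24170 = -24167. Step 2 — v_13(-24167) = 3 (factor: -24167 = −(13^3 · 11); the sign does not affect v_p). Step 3 — |x − y|_13 = 13^{-3} = 1/2197.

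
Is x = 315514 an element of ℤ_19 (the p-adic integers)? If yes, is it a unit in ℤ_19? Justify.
x ∈ ℤ_19 but not a unit; v_19(x) = 3 > 0

ℤ_19 = {x ∈ ℚ_19 : v_19(x) ≥ 0} and ℤ_19^× = {x ∈ ℤ_19 : v_19(x) = 0}. Here v_19(315514) = v_19(num) − v_19(den) = 3; compare against these criteria.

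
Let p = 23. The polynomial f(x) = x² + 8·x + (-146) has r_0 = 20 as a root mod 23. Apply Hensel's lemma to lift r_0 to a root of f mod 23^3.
r_2 = 1400 (mod 12167)

Hensel: r_{i+1} = r_i − f(r_i)·(f′(r_i))^{-1} mod 23^{i+2}, f′(x) = 2x + 8. Iterate:
  r_0 = 20 (mod 23)
  r_1 = 342 (mod 529)
  r_2 = 1400 (mod 12167)
Final: r = 1400 satisfies f(r) ≡ 0 mod 23^3.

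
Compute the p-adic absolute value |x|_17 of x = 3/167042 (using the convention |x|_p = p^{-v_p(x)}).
|3/167042|_17 = 83521

Step 1 — compute v_17(x) by factoring powers of 17 out of the numerator and denominator: v_17(3/167042) = -4. Step 2 — apply |x|_p = p^{-v_p(x)} = 17^{4} = 83521.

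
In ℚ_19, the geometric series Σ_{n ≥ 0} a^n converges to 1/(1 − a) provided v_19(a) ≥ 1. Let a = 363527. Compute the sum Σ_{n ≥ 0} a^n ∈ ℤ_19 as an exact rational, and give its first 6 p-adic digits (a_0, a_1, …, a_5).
Σ a^n = 1/(1 − a) = -1/363526;  first 6 digits = (1, 0, 0, 15, 2, 0)

v_19(a) = 3 ≥ 1, so the series converges in ℤ_19 to 1/(1 − a) = 1/(1 − 363527) = -1/363526. Expand this rational in ℤ_19: compute digits iteratively via d_i = x_i mod 19, x_{i+1} = (x_i − d_i)/19. The first 6 digits are (1, 0, 0, 15, 2, 0).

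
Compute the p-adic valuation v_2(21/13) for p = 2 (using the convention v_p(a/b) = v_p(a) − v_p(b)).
v_2(21/13) = 0

Factor powers of 2 from the numerator and denominator of the reduced fraction: 21 = 2^0 · 21 and 13 = 2^0 · 13. Apply v_p(a/b) = v_p(a) − v_p(b): v_2(21/13) = 0 − 0 = 0.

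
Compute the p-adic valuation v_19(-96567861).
v_19(-96567861) = 5

v_19(n) is the largest exponent k such that 19^k divides n. Factor out: -96567861 = -19^5 · 39. (Sign doesn't affect v_p.) So v_19(-96567861) = 5.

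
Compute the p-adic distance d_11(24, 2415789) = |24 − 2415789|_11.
d_11(24, 2415789) = 1/161051

Step 1 — x − y = 24 − 2415789 = -2415765. Step 2 — v_11(-2415765) = 5 (factor: -2415765 = −(11^5 · 15); the sign does not affect v_p). Step 3 — |x − y|_11 = 11^{-5} = 1/161051.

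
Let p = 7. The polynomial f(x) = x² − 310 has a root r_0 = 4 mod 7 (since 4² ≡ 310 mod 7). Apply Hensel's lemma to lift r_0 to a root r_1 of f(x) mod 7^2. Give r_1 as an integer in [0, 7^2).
r_1 = 4 (mod 49)

Hensel's recurrence: r_{i+1} = r_i − f(r_i)·(f′(r_i))^{-1} mod 7^{i+2}, with f′(x) = 2x. Iterate:
  r_0 = 4 (mod 7)
  r_1 = 4 (mod 49)
Final: r_1 = 4, and one checks f(r_1) ≡ 0 mod 7^2.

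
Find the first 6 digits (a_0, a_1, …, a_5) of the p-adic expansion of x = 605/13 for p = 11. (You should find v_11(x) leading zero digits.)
(a_0, …, a_5) = (0, 0, 8, 1, 10, 5)

v_11(605/13) = 2, so a_0 = ... = a_1 = 0. Factor out: x = 11^2 · u with u = 5/13 a unit in ℤ_11. Expand u iteratively via a_{v+i} = u_i mod 11, u_{i+1} = (u_i − a_{v+i})/11:
  u_0 = 5/13;  a_2 = 8;  u_1 = (u_0 − 8)/11 = -9/13
  u_1 = -9/13;  a_3 = 1;  u_2 = (u_1 − 1)/11 = -2/13
  u_2 = -2/13;  a_4 = 10;  u_3 = (u_2 − 10)/11 = -12/13
  u_3 = -12/13;  a_5 = 5;  u_4 = (u_3 − 5)/11 = -7/13
Digits: (0, 0, 8, 1, 10, 5).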